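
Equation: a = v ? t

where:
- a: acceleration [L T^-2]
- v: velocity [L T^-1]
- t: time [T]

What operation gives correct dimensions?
division (÷): a = v ÷ t

a [L T^-2]; v [L T^-1]; t [T].
v × t → [L] ✗
v ÷ t → [L T^-2] ✓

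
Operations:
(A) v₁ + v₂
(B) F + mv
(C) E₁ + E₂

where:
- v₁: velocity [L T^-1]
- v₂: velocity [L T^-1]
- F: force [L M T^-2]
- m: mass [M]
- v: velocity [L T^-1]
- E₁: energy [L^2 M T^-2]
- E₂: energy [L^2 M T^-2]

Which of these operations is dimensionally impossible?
(B) F + mv

(A) v₁ + v₂: v₁ [L T^-1] and v₂ [L T^-1] — same dimensions ✓
(B) F + mv: F [L M T^-2] and mv [L M T^-1] — different dimensions cannot be added/subtracted ✗
(C) E₁ + E₂: E₁ [L^2 M T^-2] and E₂ [L^2 M T^-2] — same dimensions ✓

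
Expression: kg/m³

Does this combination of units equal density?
Yes

The expression kg/m³ has dimensions [L^-3 M], which is exactly density [L^-3 M].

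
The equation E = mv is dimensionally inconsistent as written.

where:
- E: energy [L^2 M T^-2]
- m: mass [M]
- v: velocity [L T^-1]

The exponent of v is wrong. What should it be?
The exponent of v should be 2: E = mv^2

The LHS E has dimensions [L^2 M T^-2]; v has dimensions [L T^-1].
As written, the RHS mv (exponent 1 on v) has dimensions [L M T^-1], which does not match.
With exponent 2, the RHS mv^2 has dimensions [L^2 M T^-2], matching the LHS.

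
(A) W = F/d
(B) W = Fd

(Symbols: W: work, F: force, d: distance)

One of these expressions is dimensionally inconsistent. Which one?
(A)

(A) W = F/d: LHS [L^2 M T^-2], RHS [M T^-2] ✗
(B) W = Fd: LHS [L^2 M T^-2], RHS [L^2 M T^-2] ✓

Expression (A) W = F/d is dimensionally incorrect.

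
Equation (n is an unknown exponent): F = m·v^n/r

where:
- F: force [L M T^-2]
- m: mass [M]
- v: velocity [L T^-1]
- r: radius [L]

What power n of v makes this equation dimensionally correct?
n = 2

F has dimensions [L M T^-2]; v has dimensions [L T^-1].
The rest of the RHS has dimensions [L^-1 M], so v^n must supply [L^2 T^-2].
With n = 2: m·v^2/r has dimensions [L M T^-2], matching the LHS ✓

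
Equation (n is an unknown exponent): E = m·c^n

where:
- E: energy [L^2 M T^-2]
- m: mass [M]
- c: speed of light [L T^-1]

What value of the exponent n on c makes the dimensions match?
n = 2

E has dimensions [L^2 M T^-2]; c has dimensions [L T^-1].
The rest of the RHS has dimensions [M], so c^n must supply [L^2 T^-2].
With n = 2: m·c^2 has dimensions [L^2 M T^-2], matching the LHS ✓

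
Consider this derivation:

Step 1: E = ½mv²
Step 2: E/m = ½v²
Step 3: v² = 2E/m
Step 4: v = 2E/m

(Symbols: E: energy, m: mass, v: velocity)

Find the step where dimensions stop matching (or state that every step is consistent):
Step 4

Step 1: E = ½mv² → LHS [L^2 M T^-2], RHS [L^2 M T^-2] ✓
Step 2: E/m = ½v² → LHS [L^2 T^-2], RHS [L^2 T^-2] ✓
Step 3: v² = 2E/m → LHS [L^2 T^-2], RHS [L^2 T^-2] ✓
Step 4: v = 2E/m → LHS [L T^-1], RHS [L^2 T^-2] ✗

The first dimensional inconsistency appears in step 4: v = 2E/m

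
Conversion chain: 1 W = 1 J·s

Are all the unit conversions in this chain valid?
The chain is incorrect (it contains an error).

Incorrect: Watt is J/s, not J·s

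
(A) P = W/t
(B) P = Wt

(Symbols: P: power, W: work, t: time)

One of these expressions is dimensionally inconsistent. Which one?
(B)

(A) P = W/t: LHS [L^2 M T^-3], RHS [L^2 M T^-3] ✓
(B) P = Wt: LHS [L^2 M T^-3], RHS [L^2 M T^-1] ✗

Expression (B) P = Wt is dimensionally incorrect.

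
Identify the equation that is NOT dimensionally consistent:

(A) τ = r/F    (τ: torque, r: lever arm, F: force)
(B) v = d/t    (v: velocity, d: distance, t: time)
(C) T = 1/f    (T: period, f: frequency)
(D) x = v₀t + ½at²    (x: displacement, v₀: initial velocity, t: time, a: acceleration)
(A) τ = r/F

The equation (A) τ = r/F is dimensionally incorrect.

LHS (τ): [L^2 M T^-2]
RHS (r/F): [M^-1 T^2] ✗

The dimensions do not match. The other three equations balance.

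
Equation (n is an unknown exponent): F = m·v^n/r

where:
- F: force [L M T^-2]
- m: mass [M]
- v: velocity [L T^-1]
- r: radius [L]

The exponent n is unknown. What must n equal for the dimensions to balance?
n = 2

F has dimensions [L M T^-2]; v has dimensions [L T^-1].
The rest of the RHS has dimensions [L^-1 M], so v^n must supply [L^2 T^-2].
With n = 2: m·v^2/r has dimensions [L M T^-2], matching the LHS ✓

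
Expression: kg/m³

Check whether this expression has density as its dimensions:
Yes

The expression kg/m³ has dimensions [L^-3 M], which is exactly density [L^-3 M].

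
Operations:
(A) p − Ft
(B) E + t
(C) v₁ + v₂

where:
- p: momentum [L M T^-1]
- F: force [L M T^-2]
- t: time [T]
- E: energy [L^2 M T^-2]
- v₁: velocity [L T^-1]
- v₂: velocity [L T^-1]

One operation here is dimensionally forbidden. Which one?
(B) E + t

(A) p − Ft: p [L M T^-1] and Ft [L M T^-1] — same dimensions ✓
(B) E + t: E [L^2 M T^-2] and t [T] — different dimensions cannot be added/subtracted ✗
(C) v₁ + v₂: v₁ [L T^-1] and v₂ [L T^-1] — same dimensions ✓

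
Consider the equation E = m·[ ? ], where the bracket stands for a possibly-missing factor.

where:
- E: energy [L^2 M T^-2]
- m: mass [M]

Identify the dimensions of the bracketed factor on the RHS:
[L^2 T^-2] — velocity squared (e.g. v²)

E has dimensions [L^2 M T^-2]; m has dimensions [M].
The bracketed factor must supply [L^2 M T^-2] / [M] = [L^2 T^-2].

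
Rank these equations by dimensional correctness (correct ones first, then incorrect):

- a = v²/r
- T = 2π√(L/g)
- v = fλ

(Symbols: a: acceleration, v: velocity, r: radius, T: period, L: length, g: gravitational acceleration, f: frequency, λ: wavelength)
Dimensionally correct: a = v²/r, T = 2π√(L/g), v = fλ
Dimensionally incorrect: none
Ordered (correct first, then incorrect): a = v²/r, T = 2π√(L/g), v = fλ

- a = v²/r: LHS [L T^-2], RHS [L T^-2] → correct ✓
- T = 2π√(L/g): LHS [T], RHS [T] → correct ✓
- v = fλ: LHS [L T^-1], RHS [L T^-1] → correct ✓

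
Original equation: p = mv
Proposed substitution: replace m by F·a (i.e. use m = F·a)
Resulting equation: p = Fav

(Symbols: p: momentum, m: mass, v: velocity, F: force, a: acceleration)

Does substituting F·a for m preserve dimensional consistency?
No

[m] = [M] and [F·a] = [L^2 M T^-4]. These differ, so the substitution replaces a quantity by one of different dimensions and the result p = Fav has LHS [L M T^-1] vs RHS [L^3 M T^-5] — inconsistent.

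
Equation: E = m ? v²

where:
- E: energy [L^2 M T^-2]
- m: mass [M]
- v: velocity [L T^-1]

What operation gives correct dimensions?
multiplication (×): E = m × v²

E [L^2 M T^-2]; m [M]; v² [L^2 T^-2].
m × v² → [L^2 M T^-2] ✓
m ÷ v² → [L^-2 M T^2] ✗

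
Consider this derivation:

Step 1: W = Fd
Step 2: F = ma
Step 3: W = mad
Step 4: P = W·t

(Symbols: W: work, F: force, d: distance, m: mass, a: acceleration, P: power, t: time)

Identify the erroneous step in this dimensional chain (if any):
Step 4

Step 1: W = Fd → LHS [L^2 M T^-2], RHS [L^2 M T^-2] ✓
Step 2: F = ma → LHS [L M T^-2], RHS [L M T^-2] ✓
Step 3: W = mad → LHS [L^2 M T^-2], RHS [L^2 M T^-2] ✓
Step 4: P = W·t → LHS [L^2 M T^-3], RHS [L^2 M T^-1] ✗

The first dimensional inconsistency appears in step 4: P = W·t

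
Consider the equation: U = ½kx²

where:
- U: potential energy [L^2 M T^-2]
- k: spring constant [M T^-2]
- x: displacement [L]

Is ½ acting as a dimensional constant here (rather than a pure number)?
No

U has dimensions [L^2 M T^-2] and kx² already has dimensions [L^2 M T^-2], so the equation balances without ½ contributing any dimensions. ½ is a pure (dimensionless) number; changing or removing it would not affect dimensional consistency.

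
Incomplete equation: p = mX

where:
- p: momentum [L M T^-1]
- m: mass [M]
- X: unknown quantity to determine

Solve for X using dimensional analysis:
X = v (velocity), dimensions [L T^-1]

p has dimensions [L M T^-1]; the rest of the RHS (m) has dimensions [M].
So X must have dimensions [L T^-1] — X = v (velocity).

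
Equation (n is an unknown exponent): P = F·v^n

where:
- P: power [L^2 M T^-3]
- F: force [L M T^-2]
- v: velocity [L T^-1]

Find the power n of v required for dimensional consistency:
n = 1

P has dimensions [L^2 M T^-3]; v has dimensions [L T^-1].
The rest of the RHS has dimensions [L M T^-2], so v^n must supply [L T^-1].
With n = 1: F·v^1 has dimensions [L^2 M T^-3], matching the LHS ✓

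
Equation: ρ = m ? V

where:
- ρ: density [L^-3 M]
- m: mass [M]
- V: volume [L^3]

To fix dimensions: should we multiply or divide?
division (÷): ρ = m ÷ V

ρ [L^-3 M]; m [M]; V [L^3].
m × V → [L^3 M] ✗
m ÷ V → [L^-3 M] ✓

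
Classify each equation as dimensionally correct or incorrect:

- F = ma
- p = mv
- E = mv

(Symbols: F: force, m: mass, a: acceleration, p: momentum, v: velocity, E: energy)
Dimensionally correct: F = ma, p = mv
Dimensionally incorrect: E = mv
Ordered (correct first, then incorrect): F = ma, p = mv, E = mv

- F = ma: LHS [L M T^-2], RHS [L M T^-2] → correct ✓
- p = mv: LHS [L M T^-1], RHS [L M T^-1] → correct ✓
- E = mv: LHS [L^2 M T^-2], RHS [L M T^-1] → incorrect ✗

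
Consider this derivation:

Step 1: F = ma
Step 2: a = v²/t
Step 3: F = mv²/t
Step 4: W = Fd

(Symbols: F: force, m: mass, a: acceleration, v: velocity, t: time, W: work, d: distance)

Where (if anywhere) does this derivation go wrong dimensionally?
Step 2

Step 1: F = ma → LHS [L M T^-2], RHS [L M T^-2] ✓
Step 2: a = v²/t → LHS [L T^-2], RHS [L^2 T^-3] ✗

The first dimensional inconsistency appears in step 2: a = v²/t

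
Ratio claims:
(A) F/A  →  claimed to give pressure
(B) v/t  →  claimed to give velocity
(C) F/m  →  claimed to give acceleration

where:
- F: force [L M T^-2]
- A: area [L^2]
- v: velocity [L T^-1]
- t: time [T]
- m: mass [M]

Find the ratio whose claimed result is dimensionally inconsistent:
(B) v/t does not give velocity

(A) F/A: [L^-1 M T^-2] = pressure [L^-1 M T^-2] ✓
(B) v/t: [L T^-2] ≠ velocity [L T^-1] ✗
(C) F/m: [L T^-2] = acceleration [L T^-2] ✓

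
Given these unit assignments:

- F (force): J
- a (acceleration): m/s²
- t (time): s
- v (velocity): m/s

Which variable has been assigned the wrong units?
F

The variable F (force) should have units N, not J.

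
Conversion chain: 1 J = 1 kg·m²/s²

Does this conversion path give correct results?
The chain is correct (no errors).

Correct: Joule is defined as kg·m²/s²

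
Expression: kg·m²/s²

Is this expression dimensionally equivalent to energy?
Yes

The expression kg·m²/s² has dimensions [L^2 M T^-2], which is exactly energy [L^2 M T^-2].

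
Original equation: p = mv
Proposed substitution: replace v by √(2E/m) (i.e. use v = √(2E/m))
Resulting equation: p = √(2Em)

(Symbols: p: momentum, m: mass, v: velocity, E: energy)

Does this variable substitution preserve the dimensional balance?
Yes

[v] = [L T^-1] and [√(2E/m)] = [L T^-1]. These match, so the substitution replaces a quantity by one of the same dimensions and the result p = √(2Em) has LHS [L M T^-1] vs RHS [L M T^-1] — still consistent.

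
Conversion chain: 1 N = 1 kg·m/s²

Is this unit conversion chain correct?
The chain is correct (no errors).

Correct: Newton is defined as kg·m/s²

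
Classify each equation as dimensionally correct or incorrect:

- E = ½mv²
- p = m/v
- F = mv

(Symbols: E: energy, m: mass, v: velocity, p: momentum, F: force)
Dimensionally correct: E = ½mv²
Dimensionally incorrect: p = m/v, F = mv
Ordered (correct first, then incorrect): E = ½mv², p = m/v, F = mv

- E = ½mv²: LHS [L^2 M T^-2], RHS [L^2 M T^-2] → correct ✓
- p = m/v: LHS [L M T^-1], RHS [L^-1 M T] → incorrect ✗
- F = mv: LHS [L M T^-2], RHS [L M T^-1] → incorrect ✗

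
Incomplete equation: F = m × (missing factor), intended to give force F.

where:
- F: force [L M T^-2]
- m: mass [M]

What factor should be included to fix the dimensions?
a (acceleration), dimensions [L T^-2]

F has dimensions [L M T^-2] and m has dimensions [M].
The missing factor must have dimensions [L M T^-2] / [M] = [L T^-2], i.e. acceleration (a).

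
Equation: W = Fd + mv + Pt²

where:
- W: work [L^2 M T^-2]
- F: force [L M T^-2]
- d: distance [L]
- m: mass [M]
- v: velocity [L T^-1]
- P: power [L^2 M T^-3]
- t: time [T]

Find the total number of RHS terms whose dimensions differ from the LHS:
2

LHS W: [L^2 M T^-2]
- Fd: [L^2 M T^-2] ✓
- mv: [L M T^-1] ✗
- Pt²: [L^2 M T^-1] ✗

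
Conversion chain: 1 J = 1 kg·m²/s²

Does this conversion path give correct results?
The chain is correct (no errors).

Correct: Joule is defined as kg·m²/s²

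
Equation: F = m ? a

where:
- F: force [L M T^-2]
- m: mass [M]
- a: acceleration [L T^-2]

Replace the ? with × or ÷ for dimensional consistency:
multiplication (×): F = m × a

F [L M T^-2]; m [M]; a [L T^-2].
m × a → [L M T^-2] ✓
m ÷ a → [L^-1 M T^2] ✗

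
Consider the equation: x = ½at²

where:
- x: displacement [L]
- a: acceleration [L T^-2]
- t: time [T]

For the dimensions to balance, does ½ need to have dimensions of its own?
No

x has dimensions [L] and at² already has dimensions [L], so the equation balances without ½ contributing any dimensions. ½ is a pure (dimensionless) number; changing or removing it would not affect dimensional consistency.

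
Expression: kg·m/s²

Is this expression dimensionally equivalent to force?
Yes

The expression kg·m/s² has dimensions [L M T^-2], which is exactly force [L M T^-2].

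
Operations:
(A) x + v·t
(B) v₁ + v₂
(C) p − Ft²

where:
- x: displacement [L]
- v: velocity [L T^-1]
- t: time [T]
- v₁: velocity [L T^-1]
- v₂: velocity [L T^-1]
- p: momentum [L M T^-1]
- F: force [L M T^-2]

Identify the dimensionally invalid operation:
(C) p − Ft²

(A) x + v·t: x [L] and v·t [L] — same dimensions ✓
(B) v₁ + v₂: v₁ [L T^-1] and v₂ [L T^-1] — same dimensions ✓
(C) p − Ft²: p [L M T^-1] and Ft² [L M] — different dimensions cannot be added/subtracted ✗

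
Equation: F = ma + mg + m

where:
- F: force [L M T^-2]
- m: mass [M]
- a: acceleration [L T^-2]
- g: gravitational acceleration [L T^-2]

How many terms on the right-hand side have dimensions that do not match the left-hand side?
1

LHS F: [L M T^-2]
- ma: [L M T^-2] ✓
- mg: [L M T^-2] ✓
- m: [M] ✗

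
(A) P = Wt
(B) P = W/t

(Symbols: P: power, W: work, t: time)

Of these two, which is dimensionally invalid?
(A)

(A) P = Wt: LHS [L^2 M T^-3], RHS [L^2 M T^-1] ✗
(B) P = W/t: LHS [L^2 M T^-3], RHS [L^2 M T^-3] ✓

Expression (A) P = Wt is dimensionally incorrect.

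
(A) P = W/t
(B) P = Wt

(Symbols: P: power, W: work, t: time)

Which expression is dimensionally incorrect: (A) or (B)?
(B)

(A) P = W/t: LHS [L^2 M T^-3], RHS [L^2 M T^-3] ✓
(B) P = Wt: LHS [L^2 M T^-3], RHS [L^2 M T^-1] ✗

Expression (B) P = Wt is dimensionally incorrect.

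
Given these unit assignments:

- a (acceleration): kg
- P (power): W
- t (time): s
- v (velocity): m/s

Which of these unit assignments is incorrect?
a

The variable a (acceleration) should have units m/s², not kg.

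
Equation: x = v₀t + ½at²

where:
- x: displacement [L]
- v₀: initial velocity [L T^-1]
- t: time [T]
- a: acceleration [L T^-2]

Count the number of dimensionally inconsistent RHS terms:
0

LHS x: [L]
- v₀t: [L] ✓
- ½at²: [L] ✓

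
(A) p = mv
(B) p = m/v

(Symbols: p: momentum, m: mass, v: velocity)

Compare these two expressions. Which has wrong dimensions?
(B)

(A) p = mv: LHS [L M T^-1], RHS [L M T^-1] ✓
(B) p = m/v: LHS [L M T^-1], RHS [L^-1 M T] ✗

Expression (B) p = m/v is dimensionally incorrect.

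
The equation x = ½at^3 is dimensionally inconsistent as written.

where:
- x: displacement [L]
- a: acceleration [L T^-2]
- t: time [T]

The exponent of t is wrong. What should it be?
The exponent of t should be 2: x = ½at^2

The LHS x has dimensions [L]; t has dimensions [T].
As written, the RHS ½at^3 (exponent 3 on t) has dimensions [L T], which does not match.
With exponent 2, the RHS ½at^2 has dimensions [L], matching the LHS.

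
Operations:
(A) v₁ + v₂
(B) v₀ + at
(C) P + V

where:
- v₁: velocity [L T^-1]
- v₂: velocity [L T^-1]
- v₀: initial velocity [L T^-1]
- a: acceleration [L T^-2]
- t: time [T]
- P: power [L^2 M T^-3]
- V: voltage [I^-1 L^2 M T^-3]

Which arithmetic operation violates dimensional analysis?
(C) P + V

(A) v₁ + v₂: v₁ [L T^-1] and v₂ [L T^-1] — same dimensions ✓
(B) v₀ + at: v₀ [L T^-1] and at [L T^-1] — same dimensions ✓
(C) P + V: P [L^2 M T^-3] and V [I^-1 L^2 M T^-3] — different dimensions cannot be added/subtracted ✗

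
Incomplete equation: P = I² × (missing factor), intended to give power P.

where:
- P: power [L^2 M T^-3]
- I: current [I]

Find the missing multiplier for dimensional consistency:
R (resistance), dimensions [I^-2 L^2 M T^-3]

P has dimensions [L^2 M T^-3] and I² has dimensions [I^2].
The missing factor must have dimensions [L^2 M T^-3] / [I^2] = [I^-2 L^2 M T^-3], i.e. resistance (R).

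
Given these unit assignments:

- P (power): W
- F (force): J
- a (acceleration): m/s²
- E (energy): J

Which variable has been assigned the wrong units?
F

The variable F (force) should have units N, not J.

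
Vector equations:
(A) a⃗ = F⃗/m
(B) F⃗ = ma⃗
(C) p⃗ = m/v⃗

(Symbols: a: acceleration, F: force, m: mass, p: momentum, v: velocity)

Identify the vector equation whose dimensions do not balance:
(C) p⃗ = m/v⃗

(A) a⃗ = F⃗/m: LHS [L T^-2], RHS [L T^-2] ✓ — force (vector) divided by mass (scalar)
(B) F⃗ = ma⃗: LHS [L M T^-2], RHS [L M T^-2] ✓ — Force and acceleration are vectors, mass is a scalar
(C) p⃗ = m/v⃗: LHS [L M T^-1], RHS [L^-1 M T] ✗ — momentum is mass times velocity; should be mv⃗ (and division by a vector is undefined)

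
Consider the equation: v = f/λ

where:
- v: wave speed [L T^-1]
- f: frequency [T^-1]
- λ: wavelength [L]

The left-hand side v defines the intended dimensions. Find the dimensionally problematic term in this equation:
The right-hand side term f/λ

v has dimensions [L T^-1], but f/λ has dimensions [L^-1 T^-1], so the term f/λ is dimensionally wrong for v.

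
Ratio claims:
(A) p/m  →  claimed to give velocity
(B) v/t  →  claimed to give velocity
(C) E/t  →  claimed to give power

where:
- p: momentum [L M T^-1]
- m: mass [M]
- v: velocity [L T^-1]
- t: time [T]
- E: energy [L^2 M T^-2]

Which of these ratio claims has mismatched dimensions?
(B) v/t does not give velocity

(A) p/m: [L T^-1] = velocity [L T^-1] ✓
(B) v/t: [L T^-2] ≠ velocity [L T^-1] ✗
(C) E/t: [L^2 M T^-3] = power [L^2 M T^-3] ✓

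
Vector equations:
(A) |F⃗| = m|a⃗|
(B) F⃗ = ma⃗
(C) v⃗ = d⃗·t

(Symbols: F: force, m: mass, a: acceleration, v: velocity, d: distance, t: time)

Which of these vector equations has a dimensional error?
(C) v⃗ = d⃗·t

(A) |F⃗| = m|a⃗|: LHS [L M T^-2], RHS [L M T^-2] ✓ — magnitudes of vectors are scalars
(B) F⃗ = ma⃗: LHS [L M T^-2], RHS [L M T^-2] ✓ — Force and acceleration are vectors, mass is a scalar
(C) v⃗ = d⃗·t: LHS [L T^-1], RHS [L T] ✗ — velocity is displacement per time; should be d⃗/t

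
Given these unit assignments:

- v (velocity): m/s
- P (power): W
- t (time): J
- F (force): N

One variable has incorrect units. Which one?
t

The variable t (time) should have units s, not J.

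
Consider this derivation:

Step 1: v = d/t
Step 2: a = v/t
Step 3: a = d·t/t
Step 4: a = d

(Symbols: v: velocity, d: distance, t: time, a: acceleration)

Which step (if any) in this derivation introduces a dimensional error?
Step 3

Step 1: v = d/t → LHS [L T^-1], RHS [L T^-1] ✓
Step 2: a = v/t → LHS [L T^-2], RHS [L T^-2] ✓
Step 3: a = d·t/t → LHS [L T^-2], RHS [L] ✗

The first dimensional inconsistency appears in step 3: a = d·t/t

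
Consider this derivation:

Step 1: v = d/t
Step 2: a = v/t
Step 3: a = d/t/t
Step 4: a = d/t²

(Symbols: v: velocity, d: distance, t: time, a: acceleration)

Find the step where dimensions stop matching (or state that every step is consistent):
No step introduces an error — all steps are dimensionally consistent.

Step 1: v = d/t → LHS [L T^-1], RHS [L T^-1] ✓
Step 2: a = v/t → LHS [L T^-2], RHS [L T^-2] ✓
Step 3: a = d/t/t → LHS [L T^-2], RHS [L T^-2] ✓
Step 4: a = d/t² → LHS [L T^-2], RHS [L T^-2] ✓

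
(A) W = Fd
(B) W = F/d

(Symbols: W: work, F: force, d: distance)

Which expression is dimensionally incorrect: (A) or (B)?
(B)

(A) W = Fd: LHS [L^2 M T^-2], RHS [L^2 M T^-2] ✓
(B) W = F/d: LHS [L^2 M T^-2], RHS [M T^-2] ✗

Expression (B) W = F/d is dimensionally incorrect.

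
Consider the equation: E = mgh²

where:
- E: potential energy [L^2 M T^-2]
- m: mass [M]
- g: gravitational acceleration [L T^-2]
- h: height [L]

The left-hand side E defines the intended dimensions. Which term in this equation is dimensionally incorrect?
The right-hand side term mgh²

E has dimensions [L^2 M T^-2], but mgh² has dimensions [L^3 M T^-2], so the term mgh² is dimensionally wrong for E.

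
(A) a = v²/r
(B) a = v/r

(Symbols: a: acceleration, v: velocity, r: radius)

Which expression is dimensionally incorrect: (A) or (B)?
(B)

(A) a = v²/r: LHS [L T^-2], RHS [L T^-2] ✓
(B) a = v/r: LHS [L T^-2], RHS [T^-1] ✗

Expression (B) a = v/r is dimensionally incorrect.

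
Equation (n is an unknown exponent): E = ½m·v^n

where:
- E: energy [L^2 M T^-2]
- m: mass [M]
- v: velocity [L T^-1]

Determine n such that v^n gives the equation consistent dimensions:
n = 2

E has dimensions [L^2 M T^-2]; v has dimensions [L T^-1].
The rest of the RHS has dimensions [M], so v^n must supply [L^2 T^-2].
With n = 2: ½m·v^2 has dimensions [L^2 M T^-2], matching the LHS ✓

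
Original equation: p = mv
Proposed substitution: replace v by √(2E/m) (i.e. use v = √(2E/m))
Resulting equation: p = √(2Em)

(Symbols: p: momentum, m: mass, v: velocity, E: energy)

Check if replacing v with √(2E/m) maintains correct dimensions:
Yes

[v] = [L T^-1] and [√(2E/m)] = [L T^-1]. These match, so the substitution replaces a quantity by one of the same dimensions and the result p = √(2Em) has LHS [L M T^-1] vs RHS [L M T^-1] — still consistent.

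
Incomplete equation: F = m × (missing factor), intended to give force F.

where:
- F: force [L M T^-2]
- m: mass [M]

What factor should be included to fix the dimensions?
a (acceleration), dimensions [L T^-2]

F has dimensions [L M T^-2] and m has dimensions [M].
The missing factor must have dimensions [L M T^-2] / [M] = [L T^-2], i.e. acceleration (a).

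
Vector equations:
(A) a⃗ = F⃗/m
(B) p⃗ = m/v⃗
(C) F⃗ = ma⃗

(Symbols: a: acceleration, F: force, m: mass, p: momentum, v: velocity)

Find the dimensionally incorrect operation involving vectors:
(B) p⃗ = m/v⃗

(A) a⃗ = F⃗/m: LHS [L T^-2], RHS [L T^-2] ✓ — force (vector) divided by mass (scalar)
(B) p⃗ = m/v⃗: LHS [L M T^-1], RHS [L^-1 M T] ✗ — momentum is mass times velocity; should be mv⃗ (and division by a vector is undefined)
(C) F⃗ = ma⃗: LHS [L M T^-2], RHS [L M T^-2] ✓ — Force and acceleration are vectors, mass is a scalar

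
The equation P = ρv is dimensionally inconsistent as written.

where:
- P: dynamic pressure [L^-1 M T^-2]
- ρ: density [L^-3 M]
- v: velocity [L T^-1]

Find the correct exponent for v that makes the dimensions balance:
The exponent of v should be 2: P = ρv^2

The LHS P has dimensions [L^-1 M T^-2]; v has dimensions [L T^-1].
As written, the RHS ρv (exponent 1 on v) has dimensions [L^-2 M T^-1], which does not match.
With exponent 2, the RHS ρv^2 has dimensions [L^-1 M T^-2], matching the LHS.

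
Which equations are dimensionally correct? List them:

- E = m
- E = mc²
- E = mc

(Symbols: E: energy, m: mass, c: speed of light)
Dimensionally correct: E = mc²
Dimensionally incorrect: E = m, E = mc
Ordered (correct first, then incorrect): E = mc², E = m, E = mc

- E = m: LHS [L^2 M T^-2], RHS [M] → incorrect ✗
- E = mc²: LHS [L^2 M T^-2], RHS [L^2 M T^-2] → correct ✓
- E = mc: LHS [L^2 M T^-2], RHS [L M T^-1] → incorrect ✗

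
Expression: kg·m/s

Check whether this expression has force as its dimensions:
No

The expression kg·m/s has dimensions [L M T^-1], but force has dimensions [L M T^-2].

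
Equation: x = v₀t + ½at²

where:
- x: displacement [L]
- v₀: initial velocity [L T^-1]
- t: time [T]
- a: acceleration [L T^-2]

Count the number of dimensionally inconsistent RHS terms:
0

LHS x: [L]
- v₀t: [L] ✓
- ½at²: [L] ✓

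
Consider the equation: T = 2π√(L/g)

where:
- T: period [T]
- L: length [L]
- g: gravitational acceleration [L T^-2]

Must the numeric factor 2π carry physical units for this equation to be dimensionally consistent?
No

T has dimensions [T] and √(L/g) already has dimensions [T], so the equation balances without 2π contributing any dimensions. 2π is a pure (dimensionless) number; changing or removing it would not affect dimensional consistency.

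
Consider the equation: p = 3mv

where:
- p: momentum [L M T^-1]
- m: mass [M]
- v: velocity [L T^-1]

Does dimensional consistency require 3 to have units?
No

p has dimensions [L M T^-1] and mv already has dimensions [L M T^-1], so the equation balances without 3 contributing any dimensions. 3 is a pure (dimensionless) number; changing or removing it would not affect dimensional consistency.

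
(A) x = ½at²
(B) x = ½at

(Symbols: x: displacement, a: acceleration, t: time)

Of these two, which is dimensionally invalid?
(B)

(A) x = ½at²: LHS [L], RHS [L] ✓
(B) x = ½at: LHS [L], RHS [L T^-1] ✗

Expression (B) x = ½at is dimensionally incorrect.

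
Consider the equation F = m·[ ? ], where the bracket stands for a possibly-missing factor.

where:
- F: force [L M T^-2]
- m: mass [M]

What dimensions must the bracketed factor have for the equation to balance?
[L T^-2] — acceleration (e.g. a)

F has dimensions [L M T^-2]; m has dimensions [M].
The bracketed factor must supply [L M T^-2] / [M] = [L T^-2].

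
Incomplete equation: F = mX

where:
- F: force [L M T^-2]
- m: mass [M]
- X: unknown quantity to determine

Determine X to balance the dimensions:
X = a (acceleration), dimensions [L T^-2]

F has dimensions [L M T^-2]; the rest of the RHS (m) has dimensions [M].
So X must have dimensions [L T^-2] — X = a (acceleration).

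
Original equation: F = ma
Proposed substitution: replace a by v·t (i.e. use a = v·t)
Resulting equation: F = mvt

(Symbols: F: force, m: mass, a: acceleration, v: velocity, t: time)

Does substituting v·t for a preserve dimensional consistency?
No

[a] = [L T^-2] and [v·t] = [L]. These differ, so the substitution replaces a quantity by one of different dimensions and the result F = mvt has LHS [L M T^-2] vs RHS [L M] — inconsistent.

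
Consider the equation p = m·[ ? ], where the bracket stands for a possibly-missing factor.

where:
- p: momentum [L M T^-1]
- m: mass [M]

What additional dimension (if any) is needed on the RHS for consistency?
[L T^-1] — velocity (e.g. v)

p has dimensions [L M T^-1]; m has dimensions [M].
The bracketed factor must supply [L M T^-1] / [M] = [L T^-1].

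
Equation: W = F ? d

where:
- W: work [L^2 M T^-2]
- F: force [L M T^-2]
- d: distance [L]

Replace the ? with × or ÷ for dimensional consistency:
multiplication (×): W = F × d

W [L^2 M T^-2]; F [L M T^-2]; d [L].
F × d → [L^2 M T^-2] ✓
F ÷ d → [M T^-2] ✗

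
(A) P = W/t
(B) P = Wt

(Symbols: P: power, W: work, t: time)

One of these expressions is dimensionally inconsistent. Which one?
(B)

(A) P = W/t: LHS [L^2 M T^-3], RHS [L^2 M T^-3] ✓
(B) P = Wt: LHS [L^2 M T^-3], RHS [L^2 M T^-1] ✗

Expression (B) P = Wt is dimensionally incorrect.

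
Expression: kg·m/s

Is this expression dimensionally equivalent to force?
No

The expression kg·m/s has dimensions [L M T^-1], but force has dimensions [L M T^-2].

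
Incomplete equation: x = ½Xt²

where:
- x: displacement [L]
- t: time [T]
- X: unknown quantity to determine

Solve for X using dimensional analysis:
X = a (acceleration), dimensions [L T^-2]

x has dimensions [L]; the rest of the RHS (½ t²) has dimensions [T^2].
So X must have dimensions [L T^-2] — X = a (acceleration).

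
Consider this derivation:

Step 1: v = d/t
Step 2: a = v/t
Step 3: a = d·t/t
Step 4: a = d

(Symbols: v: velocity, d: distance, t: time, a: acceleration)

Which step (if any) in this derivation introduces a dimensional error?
Step 3

Step 1: v = d/t → LHS [L T^-1], RHS [L T^-1] ✓
Step 2: a = v/t → LHS [L T^-2], RHS [L T^-2] ✓
Step 3: a = d·t/t → LHS [L T^-2], RHS [L] ✗

The first dimensional inconsistency appears in step 3: a = d·t/t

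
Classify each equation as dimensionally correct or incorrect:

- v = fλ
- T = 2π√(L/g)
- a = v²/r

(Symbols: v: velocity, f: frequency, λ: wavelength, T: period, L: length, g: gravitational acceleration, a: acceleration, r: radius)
Dimensionally correct: v = fλ, T = 2π√(L/g), a = v²/r
Dimensionally incorrect: none
Ordered (correct first, then incorrect): v = fλ, T = 2π√(L/g), a = v²/r

- v = fλ: LHS [L T^-1], RHS [L T^-1] → correct ✓
- T = 2π√(L/g): LHS [T], RHS [T] → correct ✓
- a = v²/r: LHS [L T^-2], RHS [L T^-2] → correct ✓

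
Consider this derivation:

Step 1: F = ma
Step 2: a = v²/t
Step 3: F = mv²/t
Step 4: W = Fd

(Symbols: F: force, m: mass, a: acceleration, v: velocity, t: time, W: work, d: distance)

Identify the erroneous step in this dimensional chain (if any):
Step 2

Step 1: F = ma → LHS [L M T^-2], RHS [L M T^-2] ✓
Step 2: a = v²/t → LHS [L T^-2], RHS [L^2 T^-3] ✗

The first dimensional inconsistency appears in step 2: a = v²/t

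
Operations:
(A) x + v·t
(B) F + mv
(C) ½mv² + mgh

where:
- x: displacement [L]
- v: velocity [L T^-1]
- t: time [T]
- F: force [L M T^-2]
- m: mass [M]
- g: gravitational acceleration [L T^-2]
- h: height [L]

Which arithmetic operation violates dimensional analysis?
(B) F + mv

(A) x + v·t: x [L] and v·t [L] — same dimensions ✓
(B) F + mv: F [L M T^-2] and mv [L M T^-1] — different dimensions cannot be added/subtracted ✗
(C) ½mv² + mgh: ½mv² [L^2 M T^-2] and mgh [L^2 M T^-2] — same dimensions ✓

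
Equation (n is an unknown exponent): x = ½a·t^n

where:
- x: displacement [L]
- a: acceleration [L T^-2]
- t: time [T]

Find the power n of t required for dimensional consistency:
n = 2

x has dimensions [L]; t has dimensions [T].
The rest of the RHS has dimensions [L T^-2], so t^n must supply [T^2].
With n = 2: ½a·t^2 has dimensions [L], matching the LHS ✓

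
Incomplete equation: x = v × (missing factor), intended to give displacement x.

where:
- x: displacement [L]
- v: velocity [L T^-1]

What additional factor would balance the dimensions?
t (time), dimensions [T]

x has dimensions [L] and v has dimensions [L T^-1].
The missing factor must have dimensions [L] / [L T^-1] = [T], i.e. time (t).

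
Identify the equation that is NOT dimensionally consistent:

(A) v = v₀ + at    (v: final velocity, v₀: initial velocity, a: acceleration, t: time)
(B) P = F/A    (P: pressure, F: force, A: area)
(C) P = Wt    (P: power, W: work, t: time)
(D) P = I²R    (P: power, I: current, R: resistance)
(C) P = Wt

The equation (C) P = Wt is dimensionally incorrect.

LHS (P): [L^2 M T^-3]
RHS (Wt): [L^2 M T^-1] ✗

The dimensions do not match. The other three equations balance.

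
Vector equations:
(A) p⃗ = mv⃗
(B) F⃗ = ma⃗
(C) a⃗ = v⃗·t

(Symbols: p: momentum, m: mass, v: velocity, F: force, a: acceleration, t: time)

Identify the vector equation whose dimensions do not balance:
(C) a⃗ = v⃗·t

(A) p⃗ = mv⃗: LHS [L M T^-1], RHS [L M T^-1] ✓ — mass (scalar) times velocity (vector)
(B) F⃗ = ma⃗: LHS [L M T^-2], RHS [L M T^-2] ✓ — Force and acceleration are vectors, mass is a scalar
(C) a⃗ = v⃗·t: LHS [L T^-2], RHS [L] ✗ — acceleration is velocity per time; should be v⃗/t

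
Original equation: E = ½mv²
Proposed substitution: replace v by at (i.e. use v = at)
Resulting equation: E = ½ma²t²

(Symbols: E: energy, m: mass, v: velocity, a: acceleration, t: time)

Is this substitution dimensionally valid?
Yes

[v] = [L T^-1] and [at] = [L T^-1]. These match, so the substitution replaces a quantity by one of the same dimensions and the result E = ½ma²t² has LHS [L^2 M T^-2] vs RHS [L^2 M T^-2] — still consistent.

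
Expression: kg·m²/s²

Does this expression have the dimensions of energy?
Yes

The expression kg·m²/s² has dimensions [L^2 M T^-2], which is exactly energy [L^2 M T^-2].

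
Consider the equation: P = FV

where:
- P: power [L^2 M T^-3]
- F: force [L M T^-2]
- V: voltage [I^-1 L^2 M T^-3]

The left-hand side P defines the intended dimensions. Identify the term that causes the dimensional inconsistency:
The right-hand side term FV

P has dimensions [L^2 M T^-3], but FV has dimensions [I^-1 L^3 M^2 T^-5], so the term FV is dimensionally wrong for P.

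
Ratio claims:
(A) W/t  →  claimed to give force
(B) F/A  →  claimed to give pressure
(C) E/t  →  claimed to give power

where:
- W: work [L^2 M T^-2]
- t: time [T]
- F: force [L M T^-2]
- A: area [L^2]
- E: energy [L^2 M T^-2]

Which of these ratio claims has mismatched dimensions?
(A) W/t does not give force

(A) W/t: [L^2 M T^-3] ≠ force [L M T^-2] ✗
(B) F/A: [L^-1 M T^-2] = pressure [L^-1 M T^-2] ✓
(C) E/t: [L^2 M T^-3] = power [L^2 M T^-3] ✓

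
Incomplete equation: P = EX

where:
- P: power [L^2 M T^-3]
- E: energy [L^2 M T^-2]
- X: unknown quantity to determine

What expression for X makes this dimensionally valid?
X = f (inverse time / frequency (1/t)), dimensions [T^-1]

P has dimensions [L^2 M T^-3]; the rest of the RHS (E) has dimensions [L^2 M T^-2].
So X must have dimensions [T^-1] — X = f (inverse time / frequency (1/t)).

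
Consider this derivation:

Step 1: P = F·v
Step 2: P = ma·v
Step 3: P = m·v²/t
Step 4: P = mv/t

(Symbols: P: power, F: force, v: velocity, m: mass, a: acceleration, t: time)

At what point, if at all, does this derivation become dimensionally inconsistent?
Step 4

Step 1: P = F·v → LHS [L^2 M T^-3], RHS [L^2 M T^-3] ✓
Step 2: P = ma·v → LHS [L^2 M T^-3], RHS [L^2 M T^-3] ✓
Step 3: P = m·v²/t → LHS [L^2 M T^-3], RHS [L^2 M T^-3] ✓
Step 4: P = mv/t → LHS [L^2 M T^-3], RHS [L M T^-2] ✗

The first dimensional inconsistency appears in step 4: P = mv/t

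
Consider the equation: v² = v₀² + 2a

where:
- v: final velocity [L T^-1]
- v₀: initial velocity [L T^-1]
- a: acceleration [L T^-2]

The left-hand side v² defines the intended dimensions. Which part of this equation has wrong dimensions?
The term 2a

Checking each RHS term against the LHS:
- v₀²: [L^2 T^-2] — matches v² [L^2 T^-2] ✓
- 2a: [L T^-2] — does NOT match v² [L^2 T^-2] ✗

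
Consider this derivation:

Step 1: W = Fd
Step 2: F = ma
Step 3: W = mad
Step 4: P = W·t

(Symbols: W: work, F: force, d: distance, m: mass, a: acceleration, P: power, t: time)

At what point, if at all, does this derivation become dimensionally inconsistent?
Step 4

Step 1: W = Fd → LHS [L^2 M T^-2], RHS [L^2 M T^-2] ✓
Step 2: F = ma → LHS [L M T^-2], RHS [L M T^-2] ✓
Step 3: W = mad → LHS [L^2 M T^-2], RHS [L^2 M T^-2] ✓
Step 4: P = W·t → LHS [L^2 M T^-3], RHS [L^2 M T^-1] ✗

The first dimensional inconsistency appears in step 4: P = W·t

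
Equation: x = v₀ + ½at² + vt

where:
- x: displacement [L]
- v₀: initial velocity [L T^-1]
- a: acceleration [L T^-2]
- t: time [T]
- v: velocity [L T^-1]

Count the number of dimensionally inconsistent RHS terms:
1

LHS x: [L]
- v₀: [L T^-1] ✗
- ½at²: [L] ✓
- vt: [L] ✓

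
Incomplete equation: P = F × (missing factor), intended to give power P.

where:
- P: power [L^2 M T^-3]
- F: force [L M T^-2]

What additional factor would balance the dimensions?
v (velocity), dimensions [L T^-1]

P has dimensions [L^2 M T^-3] and F has dimensions [L M T^-2].
The missing factor must have dimensions [L^2 M T^-3] / [L M T^-2] = [L T^-1], i.e. velocity (v).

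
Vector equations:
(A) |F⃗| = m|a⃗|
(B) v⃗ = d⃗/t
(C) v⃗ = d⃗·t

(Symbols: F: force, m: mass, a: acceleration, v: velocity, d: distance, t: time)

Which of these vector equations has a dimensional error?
(C) v⃗ = d⃗·t

(A) |F⃗| = m|a⃗|: LHS [L M T^-2], RHS [L M T^-2] ✓ — magnitudes of vectors are scalars
(B) v⃗ = d⃗/t: LHS [L T^-1], RHS [L T^-1] ✓ — displacement (vector) divided by time (scalar)
(C) v⃗ = d⃗·t: LHS [L T^-1], RHS [L T] ✗ — velocity is displacement per time; should be d⃗/t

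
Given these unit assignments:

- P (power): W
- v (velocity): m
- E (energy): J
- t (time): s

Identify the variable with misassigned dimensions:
v

The variable v (velocity) should have units m/s, not m.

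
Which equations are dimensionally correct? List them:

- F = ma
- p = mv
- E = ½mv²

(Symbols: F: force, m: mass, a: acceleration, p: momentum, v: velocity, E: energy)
Dimensionally correct: F = ma, p = mv, E = ½mv²
Dimensionally incorrect: none
Ordered (correct first, then incorrect): F = ma, p = mv, E = ½mv²

- F = ma: LHS [L M T^-2], RHS [L M T^-2] → correct ✓
- p = mv: LHS [L M T^-1], RHS [L M T^-1] → correct ✓
- E = ½mv²: LHS [L^2 M T^-2], RHS [L^2 M T^-2] → correct ✓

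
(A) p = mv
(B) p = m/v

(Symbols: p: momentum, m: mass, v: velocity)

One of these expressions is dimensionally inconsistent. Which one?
(B)

(A) p = mv: LHS [L M T^-1], RHS [L M T^-1] ✓
(B) p = m/v: LHS [L M T^-1], RHS [L^-1 M T] ✗

Expression (B) p = m/v is dimensionally incorrect.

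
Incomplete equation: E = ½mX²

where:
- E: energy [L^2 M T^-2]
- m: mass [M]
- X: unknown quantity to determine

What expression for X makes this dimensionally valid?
X = v (velocity), dimensions [L T^-1]

E has dimensions [L^2 M T^-2]; the rest of the RHS (½m) has dimensions [M].
So X² must have dimensions [L^2 T^-2], i.e. X has dimensions [L T^-1] — X = v (velocity).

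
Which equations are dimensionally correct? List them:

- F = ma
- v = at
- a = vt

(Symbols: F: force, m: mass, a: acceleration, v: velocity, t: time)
Dimensionally correct: F = ma, v = at
Dimensionally incorrect: a = vt
Ordered (correct first, then incorrect): F = ma, v = at, a = vt

- F = ma: LHS [L M T^-2], RHS [L M T^-2] → correct ✓
- v = at: LHS [L T^-1], RHS [L T^-1] → correct ✓
- a = vt: LHS [L T^-2], RHS [L] → incorrect ✗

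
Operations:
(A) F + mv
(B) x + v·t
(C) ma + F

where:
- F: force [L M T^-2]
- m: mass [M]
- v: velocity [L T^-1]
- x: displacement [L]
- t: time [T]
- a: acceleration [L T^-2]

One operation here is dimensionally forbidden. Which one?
(A) F + mv

(A) F + mv: F [L M T^-2] and mv [L M T^-1] — different dimensions cannot be added/subtracted ✗
(B) x + v·t: x [L] and v·t [L] — same dimensions ✓
(C) ma + F: ma [L M T^-2] and F [L M T^-2] — same dimensions ✓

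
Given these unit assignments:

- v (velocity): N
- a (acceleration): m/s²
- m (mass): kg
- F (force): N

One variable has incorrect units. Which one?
v

The variable v (velocity) should have units m/s, not N.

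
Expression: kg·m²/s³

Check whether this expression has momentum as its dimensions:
No

The expression kg·m²/s³ has dimensions [L^2 M T^-3], but momentum has dimensions [L M T^-1].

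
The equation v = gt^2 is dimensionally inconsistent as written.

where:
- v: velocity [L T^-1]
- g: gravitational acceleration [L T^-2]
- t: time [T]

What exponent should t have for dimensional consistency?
The exponent of t should be 1: v = gt

The LHS v has dimensions [L T^-1]; t has dimensions [T].
As written, the RHS gt^2 (exponent 2 on t) has dimensions [L], which does not match.
With exponent 1, the RHS gt has dimensions [L T^-1], matching the LHS.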